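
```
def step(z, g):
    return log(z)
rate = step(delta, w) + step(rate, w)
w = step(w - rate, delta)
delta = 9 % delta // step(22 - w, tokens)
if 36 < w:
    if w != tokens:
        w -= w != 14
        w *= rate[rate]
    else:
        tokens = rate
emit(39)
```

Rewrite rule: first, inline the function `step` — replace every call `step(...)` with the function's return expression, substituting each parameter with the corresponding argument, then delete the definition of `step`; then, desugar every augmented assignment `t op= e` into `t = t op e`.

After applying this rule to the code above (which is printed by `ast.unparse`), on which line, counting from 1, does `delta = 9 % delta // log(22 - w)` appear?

3

Transformed code:
rate = log(delta) + log(rate)
w = log(w - rate)
delta = 9 % delta // log(22 - w)
if 36 < w:
    if w != tokens:
        w = w - (w != 14)
        w = w * rate[rate]
    else:
        tokens = rate
emit(39)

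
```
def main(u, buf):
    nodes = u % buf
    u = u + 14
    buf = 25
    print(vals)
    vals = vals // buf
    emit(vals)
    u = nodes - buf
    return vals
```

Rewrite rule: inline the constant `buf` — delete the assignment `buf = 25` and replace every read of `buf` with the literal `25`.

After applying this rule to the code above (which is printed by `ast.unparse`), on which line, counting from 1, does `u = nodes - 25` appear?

Transformed code:
def main(u, buf):
    nodes = u % 25
    u = u + 14
    print(vals)
    vals = vals // 25
    emit(vals)
    u = nodes - 25
    return vals

7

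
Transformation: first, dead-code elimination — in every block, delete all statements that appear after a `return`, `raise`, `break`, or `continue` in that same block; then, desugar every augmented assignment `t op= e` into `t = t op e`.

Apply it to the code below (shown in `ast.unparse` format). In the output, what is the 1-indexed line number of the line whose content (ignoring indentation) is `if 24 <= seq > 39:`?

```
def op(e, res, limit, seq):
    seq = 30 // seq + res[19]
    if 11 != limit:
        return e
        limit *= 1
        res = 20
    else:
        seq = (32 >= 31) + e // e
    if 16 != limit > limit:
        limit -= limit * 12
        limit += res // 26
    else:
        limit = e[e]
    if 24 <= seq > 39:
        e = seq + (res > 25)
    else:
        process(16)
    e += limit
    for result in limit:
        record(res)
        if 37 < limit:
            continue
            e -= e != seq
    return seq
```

Transformed code:
def op(e, res, limit, seq):
    seq = 30 // seq + res[19]
    if 11 != limit:
        return e
    else:
        seq = (32 >= 31) + e // e
    if 16 != limit > limit:
        limit = limit - limit * 12
        limit = limit + res // 26
    else:
        limit = e[e]
    if 24 <= seq > 39:
        e = seq + (res > 25)
    else:
        process(16)
    e = e + limit
    for result in limit:
        record(res)
        if 37 < limit:
            continue
    return seq

12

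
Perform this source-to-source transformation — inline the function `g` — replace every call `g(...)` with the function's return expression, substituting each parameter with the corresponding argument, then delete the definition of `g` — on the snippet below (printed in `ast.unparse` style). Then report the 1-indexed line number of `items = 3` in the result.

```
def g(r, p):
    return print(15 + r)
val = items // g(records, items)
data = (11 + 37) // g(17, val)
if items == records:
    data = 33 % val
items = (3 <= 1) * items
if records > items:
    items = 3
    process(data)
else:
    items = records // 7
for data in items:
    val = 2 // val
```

Transformed code:
val = items // print(15 + records)
data = (11 + 37) // print(15 + 17)
if items == records:
    data = 33 % val
items = (3 <= 1) * items
if records > items:
    items = 3
    process(data)
else:
    items = records // 7
for data in items:
    val = 2 // val

7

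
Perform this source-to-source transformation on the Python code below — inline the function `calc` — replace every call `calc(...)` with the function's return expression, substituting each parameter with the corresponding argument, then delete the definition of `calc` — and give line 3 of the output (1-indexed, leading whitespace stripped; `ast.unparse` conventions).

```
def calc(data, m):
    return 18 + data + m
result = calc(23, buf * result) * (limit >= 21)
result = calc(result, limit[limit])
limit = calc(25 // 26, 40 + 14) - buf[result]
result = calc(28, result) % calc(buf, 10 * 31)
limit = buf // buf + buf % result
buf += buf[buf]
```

Transformed code:
result = (18 + 23 + buf * result) * (limit >= 21)
result = 18 + result + limit[limit]
limit = 18 + 25 // 26 + (40 + 14) - buf[result]
result = (18 + 28 + result) % (18 + buf + 10 * 31)
limit = buf // buf + buf % result
buf += buf[buf]

limit = 18 + 25 // 26 + (40 + 14) - buf[result]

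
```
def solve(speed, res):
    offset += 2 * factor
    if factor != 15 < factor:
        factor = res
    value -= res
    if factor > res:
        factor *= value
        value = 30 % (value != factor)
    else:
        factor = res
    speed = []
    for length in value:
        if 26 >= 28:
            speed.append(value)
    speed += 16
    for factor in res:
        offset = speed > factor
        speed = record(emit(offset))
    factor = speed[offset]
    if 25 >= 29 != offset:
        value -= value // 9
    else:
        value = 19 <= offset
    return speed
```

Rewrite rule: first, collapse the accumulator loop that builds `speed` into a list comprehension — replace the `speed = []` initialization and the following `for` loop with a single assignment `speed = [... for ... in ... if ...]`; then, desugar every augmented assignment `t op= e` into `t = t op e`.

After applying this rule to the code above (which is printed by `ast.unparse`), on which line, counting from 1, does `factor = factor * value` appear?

7

Transformed code:
def solve(speed, res):
    offset = offset + 2 * factor
    if factor != 15 < factor:
        factor = res
    value = value - res
    if factor > res:
        factor = factor * value
        value = 30 % (value != factor)
    else:
        factor = res
    speed = [value for length in value if 26 >= 28]
    speed = speed + 16
    for factor in res:
        offset = speed > factor
        speed = record(emit(offset))
    factor = speed[offset]
    if 25 >= 29 != offset:
        value = value - value // 9
    else:
        value = 19 <= offset
    return speed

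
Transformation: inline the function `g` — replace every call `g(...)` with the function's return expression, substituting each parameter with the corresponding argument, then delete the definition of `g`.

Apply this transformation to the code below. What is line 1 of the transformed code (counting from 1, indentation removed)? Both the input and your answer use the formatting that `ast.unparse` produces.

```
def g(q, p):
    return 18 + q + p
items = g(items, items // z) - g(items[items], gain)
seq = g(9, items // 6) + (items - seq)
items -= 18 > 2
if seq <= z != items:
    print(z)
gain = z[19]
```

items = 18 + items + items // z - (18 + items[items] + gain)

Transformed code:
items = 18 + items + items // z - (18 + items[items] + gain)
seq = 18 + 9 + items // 6 + (items - seq)
items -= 18 > 2
if seq <= z != items:
    print(z)
gain = z[19]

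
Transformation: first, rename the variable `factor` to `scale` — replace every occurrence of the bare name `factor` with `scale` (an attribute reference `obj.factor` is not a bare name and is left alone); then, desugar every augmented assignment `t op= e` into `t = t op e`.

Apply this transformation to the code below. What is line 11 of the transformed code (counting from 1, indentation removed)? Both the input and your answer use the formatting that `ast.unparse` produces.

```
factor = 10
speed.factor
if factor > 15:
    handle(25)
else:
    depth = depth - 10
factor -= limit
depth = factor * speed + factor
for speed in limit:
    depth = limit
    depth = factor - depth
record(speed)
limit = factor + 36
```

depth = scale - depth

Transformed code:
scale = 10
speed.factor
if scale > 15:
    handle(25)
else:
    depth = depth - 10
scale = scale - limit
depth = scale * speed + scale
for speed in limit:
    depth = limit
    depth = scale - depth
record(speed)
limit = scale + 36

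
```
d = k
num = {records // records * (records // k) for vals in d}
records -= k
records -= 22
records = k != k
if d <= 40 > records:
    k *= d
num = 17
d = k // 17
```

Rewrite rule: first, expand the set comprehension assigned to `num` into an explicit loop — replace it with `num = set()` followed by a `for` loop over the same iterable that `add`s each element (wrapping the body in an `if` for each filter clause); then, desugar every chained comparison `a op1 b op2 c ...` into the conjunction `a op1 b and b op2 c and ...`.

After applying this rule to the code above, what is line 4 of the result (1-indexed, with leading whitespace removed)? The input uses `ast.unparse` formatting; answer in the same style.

num.add(records // records * (records // k))

Transformed code:
d = k
num = set()
for vals in d:
    num.add(records // records * (records // k))
records -= k
records -= 22
records = k != k
if d <= 40 and 40 > records:
    k *= d
num = 17
d = k // 17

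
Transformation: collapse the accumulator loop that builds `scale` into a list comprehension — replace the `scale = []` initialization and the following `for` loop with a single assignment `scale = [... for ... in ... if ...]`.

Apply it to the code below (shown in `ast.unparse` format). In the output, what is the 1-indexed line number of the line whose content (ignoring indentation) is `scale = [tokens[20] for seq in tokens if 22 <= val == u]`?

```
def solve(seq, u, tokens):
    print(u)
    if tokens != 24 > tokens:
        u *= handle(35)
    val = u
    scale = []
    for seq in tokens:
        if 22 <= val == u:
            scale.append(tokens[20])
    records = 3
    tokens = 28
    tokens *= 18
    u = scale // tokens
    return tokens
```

Transformed code:
def solve(seq, u, tokens):
    print(u)
    if tokens != 24 > tokens:
        u *= handle(35)
    val = u
    scale = [tokens[20] for seq in tokens if 22 <= val == u]
    records = 3
    tokens = 28
    tokens *= 18
    u = scale // tokens
    return tokens

6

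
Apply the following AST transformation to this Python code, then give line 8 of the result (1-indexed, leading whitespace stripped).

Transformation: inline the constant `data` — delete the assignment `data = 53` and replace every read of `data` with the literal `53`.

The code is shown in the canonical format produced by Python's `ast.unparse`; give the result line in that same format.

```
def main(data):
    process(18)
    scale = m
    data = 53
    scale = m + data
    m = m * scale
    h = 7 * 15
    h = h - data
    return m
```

Transformed code:
def main(data):
    process(18)
    scale = m
    scale = m + 53
    m = m * scale
    h = 7 * 15
    h = h - 53
    return m

return m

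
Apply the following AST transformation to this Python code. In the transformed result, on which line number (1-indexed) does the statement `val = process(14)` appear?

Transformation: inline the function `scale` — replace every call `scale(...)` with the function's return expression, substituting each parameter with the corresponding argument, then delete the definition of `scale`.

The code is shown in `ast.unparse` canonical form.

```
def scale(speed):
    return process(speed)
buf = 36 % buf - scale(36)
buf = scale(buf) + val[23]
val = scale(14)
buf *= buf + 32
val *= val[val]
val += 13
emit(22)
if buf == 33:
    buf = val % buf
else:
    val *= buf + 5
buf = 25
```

3

Transformed code:
buf = 36 % buf - process(36)
buf = process(buf) + val[23]
val = process(14)
buf *= buf + 32
val *= val[val]
val += 13
emit(22)
if buf == 33:
    buf = val % buf
else:
    val *= buf + 5
buf = 25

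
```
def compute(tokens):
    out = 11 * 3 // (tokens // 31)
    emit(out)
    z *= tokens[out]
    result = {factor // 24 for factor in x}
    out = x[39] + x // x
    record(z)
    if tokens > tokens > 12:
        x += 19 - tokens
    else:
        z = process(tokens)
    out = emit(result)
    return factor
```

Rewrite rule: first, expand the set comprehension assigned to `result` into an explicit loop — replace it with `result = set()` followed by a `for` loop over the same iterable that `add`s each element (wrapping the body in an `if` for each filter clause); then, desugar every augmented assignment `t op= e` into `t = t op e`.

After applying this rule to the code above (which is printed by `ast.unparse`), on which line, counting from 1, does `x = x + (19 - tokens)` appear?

Transformed code:
def compute(tokens):
    out = 11 * 3 // (tokens // 31)
    emit(out)
    z = z * tokens[out]
    result = set()
    for factor in x:
        result.add(factor // 24)
    out = x[39] + x // x
    record(z)
    if tokens > tokens > 12:
        x = x + (19 - tokens)
    else:
        z = process(tokens)
    out = emit(result)
    return factor

11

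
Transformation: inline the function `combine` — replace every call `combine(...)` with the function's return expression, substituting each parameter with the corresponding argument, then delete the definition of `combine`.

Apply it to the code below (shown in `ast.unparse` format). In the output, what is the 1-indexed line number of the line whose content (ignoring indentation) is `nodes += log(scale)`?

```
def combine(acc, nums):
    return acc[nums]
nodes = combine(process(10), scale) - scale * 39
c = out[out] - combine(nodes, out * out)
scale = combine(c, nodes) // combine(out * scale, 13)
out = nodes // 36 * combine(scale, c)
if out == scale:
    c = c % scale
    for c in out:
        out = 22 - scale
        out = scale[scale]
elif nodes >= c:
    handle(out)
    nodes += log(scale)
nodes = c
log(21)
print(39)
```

12

Transformed code:
nodes = process(10)[scale] - scale * 39
c = out[out] - nodes[out * out]
scale = c[nodes] // (out * scale)[13]
out = nodes // 36 * scale[c]
if out == scale:
    c = c % scale
    for c in out:
        out = 22 - scale
        out = scale[scale]
elif nodes >= c:
    handle(out)
    nodes += log(scale)
nodes = c
log(21)
print(39)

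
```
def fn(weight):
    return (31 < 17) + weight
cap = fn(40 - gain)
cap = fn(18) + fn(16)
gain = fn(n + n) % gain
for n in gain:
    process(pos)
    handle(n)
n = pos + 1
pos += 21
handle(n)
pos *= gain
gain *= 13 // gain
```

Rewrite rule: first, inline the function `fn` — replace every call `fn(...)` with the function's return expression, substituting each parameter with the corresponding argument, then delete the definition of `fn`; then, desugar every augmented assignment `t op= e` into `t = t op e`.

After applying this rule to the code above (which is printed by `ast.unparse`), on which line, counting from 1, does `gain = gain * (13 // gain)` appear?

11

Transformed code:
cap = (31 < 17) + (40 - gain)
cap = (31 < 17) + 18 + ((31 < 17) + 16)
gain = ((31 < 17) + (n + n)) % gain
for n in gain:
    process(pos)
    handle(n)
n = pos + 1
pos = pos + 21
handle(n)
pos = pos * gain
gain = gain * (13 // gain)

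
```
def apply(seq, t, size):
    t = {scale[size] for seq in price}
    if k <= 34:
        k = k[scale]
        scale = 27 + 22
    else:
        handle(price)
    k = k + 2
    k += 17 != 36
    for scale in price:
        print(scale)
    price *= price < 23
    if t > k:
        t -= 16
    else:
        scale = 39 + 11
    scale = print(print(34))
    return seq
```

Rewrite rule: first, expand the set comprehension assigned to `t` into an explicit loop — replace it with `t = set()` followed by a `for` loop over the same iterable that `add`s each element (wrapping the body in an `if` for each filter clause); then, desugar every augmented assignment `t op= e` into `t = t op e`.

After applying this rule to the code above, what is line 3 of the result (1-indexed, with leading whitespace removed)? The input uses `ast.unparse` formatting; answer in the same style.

for seq in price:

Transformed code:
def apply(seq, t, size):
    t = set()
    for seq in price:
        t.add(scale[size])
    if k <= 34:
        k = k[scale]
        scale = 27 + 22
    else:
        handle(price)
    k = k + 2
    k = k + (17 != 36)
    for scale in price:
        print(scale)
    price = price * (price < 23)
    if t > k:
        t = t - 16
    else:
        scale = 39 + 11
    scale = print(print(34))
    return seq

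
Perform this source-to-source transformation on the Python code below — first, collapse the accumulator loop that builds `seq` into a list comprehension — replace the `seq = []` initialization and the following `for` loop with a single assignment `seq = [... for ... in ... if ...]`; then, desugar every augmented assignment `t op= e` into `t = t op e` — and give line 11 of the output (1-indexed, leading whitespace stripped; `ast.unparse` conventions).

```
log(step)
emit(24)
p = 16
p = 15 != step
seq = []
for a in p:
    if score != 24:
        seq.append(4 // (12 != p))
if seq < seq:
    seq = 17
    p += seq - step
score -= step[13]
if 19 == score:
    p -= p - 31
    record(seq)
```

p = p - (p - 31)

Transformed code:
log(step)
emit(24)
p = 16
p = 15 != step
seq = [4 // (12 != p) for a in p if score != 24]
if seq < seq:
    seq = 17
    p = p + (seq - step)
score = score - step[13]
if 19 == score:
    p = p - (p - 31)
    record(seq)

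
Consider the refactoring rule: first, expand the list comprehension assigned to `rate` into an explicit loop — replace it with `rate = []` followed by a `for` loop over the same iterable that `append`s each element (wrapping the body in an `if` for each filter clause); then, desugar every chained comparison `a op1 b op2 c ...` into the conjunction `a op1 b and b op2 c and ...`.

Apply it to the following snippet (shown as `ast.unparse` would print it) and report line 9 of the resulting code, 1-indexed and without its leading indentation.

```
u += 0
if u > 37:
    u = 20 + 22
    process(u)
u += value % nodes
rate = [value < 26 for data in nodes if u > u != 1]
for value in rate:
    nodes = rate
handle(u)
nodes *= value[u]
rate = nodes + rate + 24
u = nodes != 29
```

Transformed code:
u += 0
if u > 37:
    u = 20 + 22
    process(u)
u += value % nodes
rate = []
for data in nodes:
    if u > u and u != 1:
        rate.append(value < 26)
for value in rate:
    nodes = rate
handle(u)
nodes *= value[u]
rate = nodes + rate + 24
u = nodes != 29

rate.append(value < 26)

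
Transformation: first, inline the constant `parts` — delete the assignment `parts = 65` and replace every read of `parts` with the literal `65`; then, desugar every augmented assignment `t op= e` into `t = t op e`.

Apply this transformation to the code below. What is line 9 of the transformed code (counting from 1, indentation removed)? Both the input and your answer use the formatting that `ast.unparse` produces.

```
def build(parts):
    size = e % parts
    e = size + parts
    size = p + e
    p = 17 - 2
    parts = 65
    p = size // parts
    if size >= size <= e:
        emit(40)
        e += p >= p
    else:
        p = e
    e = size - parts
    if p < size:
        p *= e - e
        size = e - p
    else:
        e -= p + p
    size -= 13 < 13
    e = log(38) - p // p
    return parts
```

Transformed code:
def build(parts):
    size = e % 65
    e = size + 65
    size = p + e
    p = 17 - 2
    p = size // 65
    if size >= size <= e:
        emit(40)
        e = e + (p >= p)
    else:
        p = e
    e = size - 65
    if p < size:
        p = p * (e - e)
        size = e - p
    else:
        e = e - (p + p)
    size = size - (13 < 13)
    e = log(38) - p // p
    return 65

e = e + (p >= p)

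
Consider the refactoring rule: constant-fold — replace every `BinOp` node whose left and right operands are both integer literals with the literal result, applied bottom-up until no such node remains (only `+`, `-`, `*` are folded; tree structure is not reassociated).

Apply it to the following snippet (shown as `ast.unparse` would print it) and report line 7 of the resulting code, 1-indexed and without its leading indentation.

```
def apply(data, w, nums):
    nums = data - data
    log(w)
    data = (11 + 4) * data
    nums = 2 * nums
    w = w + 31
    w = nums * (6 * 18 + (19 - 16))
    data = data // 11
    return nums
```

Transformed code:
def apply(data, w, nums):
    nums = data - data
    log(w)
    data = 15 * data
    nums = 2 * nums
    w = w + 31
    w = nums * 111
    data = data // 11
    return nums

w = nums * 111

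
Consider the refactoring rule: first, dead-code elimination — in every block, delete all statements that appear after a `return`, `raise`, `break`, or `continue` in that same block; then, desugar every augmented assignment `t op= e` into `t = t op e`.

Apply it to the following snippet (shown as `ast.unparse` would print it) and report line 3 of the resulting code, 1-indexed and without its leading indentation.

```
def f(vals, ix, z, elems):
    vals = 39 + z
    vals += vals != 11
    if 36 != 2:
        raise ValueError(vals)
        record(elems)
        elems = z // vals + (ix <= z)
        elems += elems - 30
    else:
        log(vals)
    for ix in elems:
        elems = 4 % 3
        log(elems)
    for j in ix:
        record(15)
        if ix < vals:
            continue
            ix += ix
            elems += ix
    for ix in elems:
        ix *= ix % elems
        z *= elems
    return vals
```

vals = vals + (vals != 11)

Transformed code:
def f(vals, ix, z, elems):
    vals = 39 + z
    vals = vals + (vals != 11)
    if 36 != 2:
        raise ValueError(vals)
    else:
        log(vals)
    for ix in elems:
        elems = 4 % 3
        log(elems)
    for j in ix:
        record(15)
        if ix < vals:
            continue
    for ix in elems:
        ix = ix * (ix % elems)
        z = z * elems
    return vals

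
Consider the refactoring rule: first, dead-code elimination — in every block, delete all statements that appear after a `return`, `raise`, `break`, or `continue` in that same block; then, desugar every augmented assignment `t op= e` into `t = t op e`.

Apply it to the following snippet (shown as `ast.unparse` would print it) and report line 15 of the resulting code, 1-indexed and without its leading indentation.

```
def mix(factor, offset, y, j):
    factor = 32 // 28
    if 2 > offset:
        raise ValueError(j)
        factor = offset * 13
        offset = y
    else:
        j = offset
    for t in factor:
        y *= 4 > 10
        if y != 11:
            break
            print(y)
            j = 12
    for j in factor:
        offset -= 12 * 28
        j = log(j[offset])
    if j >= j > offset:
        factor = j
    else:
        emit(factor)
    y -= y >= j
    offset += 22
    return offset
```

Transformed code:
def mix(factor, offset, y, j):
    factor = 32 // 28
    if 2 > offset:
        raise ValueError(j)
    else:
        j = offset
    for t in factor:
        y = y * (4 > 10)
        if y != 11:
            break
    for j in factor:
        offset = offset - 12 * 28
        j = log(j[offset])
    if j >= j > offset:
        factor = j
    else:
        emit(factor)
    y = y - (y >= j)
    offset = offset + 22
    return offset

factor = j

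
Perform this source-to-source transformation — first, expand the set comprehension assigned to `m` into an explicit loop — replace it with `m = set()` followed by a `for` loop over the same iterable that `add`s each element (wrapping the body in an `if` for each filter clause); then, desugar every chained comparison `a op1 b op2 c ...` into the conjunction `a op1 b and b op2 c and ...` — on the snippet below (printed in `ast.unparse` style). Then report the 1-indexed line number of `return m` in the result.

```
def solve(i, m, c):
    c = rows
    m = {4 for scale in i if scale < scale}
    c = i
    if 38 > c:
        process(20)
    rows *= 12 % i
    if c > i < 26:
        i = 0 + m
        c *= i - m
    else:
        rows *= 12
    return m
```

16

Transformed code:
def solve(i, m, c):
    c = rows
    m = set()
    for scale in i:
        if scale < scale:
            m.add(4)
    c = i
    if 38 > c:
        process(20)
    rows *= 12 % i
    if c > i and i < 26:
        i = 0 + m
        c *= i - m
    else:
        rows *= 12
    return m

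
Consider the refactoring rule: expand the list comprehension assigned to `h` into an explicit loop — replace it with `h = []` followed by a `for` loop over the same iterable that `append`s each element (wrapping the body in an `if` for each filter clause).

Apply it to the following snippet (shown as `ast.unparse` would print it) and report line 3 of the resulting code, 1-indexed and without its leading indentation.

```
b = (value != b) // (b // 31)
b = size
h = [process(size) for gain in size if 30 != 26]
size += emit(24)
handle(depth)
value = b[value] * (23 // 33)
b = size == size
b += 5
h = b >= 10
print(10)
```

Transformed code:
b = (value != b) // (b // 31)
b = size
h = []
for gain in size:
    if 30 != 26:
        h.append(process(size))
size += emit(24)
handle(depth)
value = b[value] * (23 // 33)
b = size == size
b += 5
h = b >= 10
print(10)

h = []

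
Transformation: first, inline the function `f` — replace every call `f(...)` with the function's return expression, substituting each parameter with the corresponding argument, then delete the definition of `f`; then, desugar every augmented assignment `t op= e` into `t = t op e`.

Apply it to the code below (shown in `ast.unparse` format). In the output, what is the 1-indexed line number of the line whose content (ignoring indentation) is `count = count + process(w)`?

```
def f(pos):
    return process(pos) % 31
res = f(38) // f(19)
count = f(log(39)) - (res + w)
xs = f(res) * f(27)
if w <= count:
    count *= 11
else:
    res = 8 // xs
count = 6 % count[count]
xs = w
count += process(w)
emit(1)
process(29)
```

10

Transformed code:
res = process(38) % 31 // (process(19) % 31)
count = process(log(39)) % 31 - (res + w)
xs = process(res) % 31 * (process(27) % 31)
if w <= count:
    count = count * 11
else:
    res = 8 // xs
count = 6 % count[count]
xs = w
count = count + process(w)
emit(1)
process(29)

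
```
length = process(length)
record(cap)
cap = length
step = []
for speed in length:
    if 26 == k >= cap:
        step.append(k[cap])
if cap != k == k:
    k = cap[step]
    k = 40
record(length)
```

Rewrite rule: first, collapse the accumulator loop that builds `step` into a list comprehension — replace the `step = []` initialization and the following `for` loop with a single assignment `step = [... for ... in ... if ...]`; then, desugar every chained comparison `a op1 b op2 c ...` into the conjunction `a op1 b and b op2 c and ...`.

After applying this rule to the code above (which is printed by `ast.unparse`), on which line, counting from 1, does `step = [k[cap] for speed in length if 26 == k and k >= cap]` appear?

4

Transformed code:
length = process(length)
record(cap)
cap = length
step = [k[cap] for speed in length if 26 == k and k >= cap]
if cap != k and k == k:
    k = cap[step]
    k = 40
record(length)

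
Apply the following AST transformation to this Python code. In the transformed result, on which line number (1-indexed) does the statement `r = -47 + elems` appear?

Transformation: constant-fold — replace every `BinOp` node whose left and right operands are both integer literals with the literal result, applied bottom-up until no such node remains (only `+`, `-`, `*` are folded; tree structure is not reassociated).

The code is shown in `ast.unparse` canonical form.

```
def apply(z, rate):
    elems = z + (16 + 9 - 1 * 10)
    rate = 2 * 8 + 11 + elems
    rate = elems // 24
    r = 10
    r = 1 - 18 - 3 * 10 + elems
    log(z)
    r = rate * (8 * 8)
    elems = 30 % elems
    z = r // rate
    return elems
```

6

Transformed code:
def apply(z, rate):
    elems = z + 15
    rate = 27 + elems
    rate = elems // 24
    r = 10
    r = -47 + elems
    log(z)
    r = rate * 64
    elems = 30 % elems
    z = r // rate
    return elems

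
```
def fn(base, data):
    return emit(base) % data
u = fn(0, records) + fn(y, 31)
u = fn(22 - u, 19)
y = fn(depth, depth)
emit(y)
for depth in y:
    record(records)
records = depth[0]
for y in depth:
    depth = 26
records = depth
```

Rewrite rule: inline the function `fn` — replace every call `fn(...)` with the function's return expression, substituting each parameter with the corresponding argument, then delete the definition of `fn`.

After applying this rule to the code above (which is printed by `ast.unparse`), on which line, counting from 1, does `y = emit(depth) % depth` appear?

3

Transformed code:
u = emit(0) % records + emit(y) % 31
u = emit(22 - u) % 19
y = emit(depth) % depth
emit(y)
for depth in y:
    record(records)
records = depth[0]
for y in depth:
    depth = 26
records = depth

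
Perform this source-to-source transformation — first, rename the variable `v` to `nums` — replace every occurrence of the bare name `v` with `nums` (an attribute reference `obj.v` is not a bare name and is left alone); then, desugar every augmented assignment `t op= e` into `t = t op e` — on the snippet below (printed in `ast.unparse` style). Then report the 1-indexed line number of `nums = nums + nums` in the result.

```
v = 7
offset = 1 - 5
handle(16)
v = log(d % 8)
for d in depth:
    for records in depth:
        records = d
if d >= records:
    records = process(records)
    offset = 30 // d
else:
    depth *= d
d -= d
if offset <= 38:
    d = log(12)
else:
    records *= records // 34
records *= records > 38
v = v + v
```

19

Transformed code:
nums = 7
offset = 1 - 5
handle(16)
nums = log(d % 8)
for d in depth:
    for records in depth:
        records = d
if d >= records:
    records = process(records)
    offset = 30 // d
else:
    depth = depth * d
d = d - d
if offset <= 38:
    d = log(12)
else:
    records = records * (records // 34)
records = records * (records > 38)
nums = nums + nums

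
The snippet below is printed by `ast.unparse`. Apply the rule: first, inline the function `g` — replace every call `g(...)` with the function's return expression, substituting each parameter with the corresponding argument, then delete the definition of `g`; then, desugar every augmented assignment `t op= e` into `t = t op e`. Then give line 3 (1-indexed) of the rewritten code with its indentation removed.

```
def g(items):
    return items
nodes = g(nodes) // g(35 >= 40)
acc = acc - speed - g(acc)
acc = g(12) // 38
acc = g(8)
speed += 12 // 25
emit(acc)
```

acc = 12 // 38

Transformed code:
nodes = nodes // (35 >= 40)
acc = acc - speed - acc
acc = 12 // 38
acc = 8
speed = speed + 12 // 25
emit(acc)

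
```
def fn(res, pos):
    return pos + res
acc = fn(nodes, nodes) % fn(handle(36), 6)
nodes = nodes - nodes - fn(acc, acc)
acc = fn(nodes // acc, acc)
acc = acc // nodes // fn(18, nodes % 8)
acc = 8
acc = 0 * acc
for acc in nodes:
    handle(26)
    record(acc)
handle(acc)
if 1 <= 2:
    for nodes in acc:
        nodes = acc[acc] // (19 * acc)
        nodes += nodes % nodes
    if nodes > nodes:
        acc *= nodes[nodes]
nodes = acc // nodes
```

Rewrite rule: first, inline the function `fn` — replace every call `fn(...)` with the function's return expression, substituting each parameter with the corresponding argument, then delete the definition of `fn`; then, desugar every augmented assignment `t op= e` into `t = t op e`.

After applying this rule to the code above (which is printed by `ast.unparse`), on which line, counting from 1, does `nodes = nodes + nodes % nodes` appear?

14

Transformed code:
acc = (nodes + nodes) % (6 + handle(36))
nodes = nodes - nodes - (acc + acc)
acc = acc + nodes // acc
acc = acc // nodes // (nodes % 8 + 18)
acc = 8
acc = 0 * acc
for acc in nodes:
    handle(26)
    record(acc)
handle(acc)
if 1 <= 2:
    for nodes in acc:
        nodes = acc[acc] // (19 * acc)
        nodes = nodes + nodes % nodes
    if nodes > nodes:
        acc = acc * nodes[nodes]
nodes = acc // nodes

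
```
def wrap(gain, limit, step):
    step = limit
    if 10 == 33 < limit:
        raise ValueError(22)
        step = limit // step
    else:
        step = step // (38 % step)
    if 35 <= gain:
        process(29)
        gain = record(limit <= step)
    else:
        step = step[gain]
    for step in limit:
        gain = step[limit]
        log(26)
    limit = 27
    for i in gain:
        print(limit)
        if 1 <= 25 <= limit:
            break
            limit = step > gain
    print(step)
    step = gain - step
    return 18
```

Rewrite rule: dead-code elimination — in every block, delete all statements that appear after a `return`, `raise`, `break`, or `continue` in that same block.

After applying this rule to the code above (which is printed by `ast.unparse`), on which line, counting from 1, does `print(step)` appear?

Transformed code:
def wrap(gain, limit, step):
    step = limit
    if 10 == 33 < limit:
        raise ValueError(22)
    else:
        step = step // (38 % step)
    if 35 <= gain:
        process(29)
        gain = record(limit <= step)
    else:
        step = step[gain]
    for step in limit:
        gain = step[limit]
        log(26)
    limit = 27
    for i in gain:
        print(limit)
        if 1 <= 25 <= limit:
            break
    print(step)
    step = gain - step
    return 18

20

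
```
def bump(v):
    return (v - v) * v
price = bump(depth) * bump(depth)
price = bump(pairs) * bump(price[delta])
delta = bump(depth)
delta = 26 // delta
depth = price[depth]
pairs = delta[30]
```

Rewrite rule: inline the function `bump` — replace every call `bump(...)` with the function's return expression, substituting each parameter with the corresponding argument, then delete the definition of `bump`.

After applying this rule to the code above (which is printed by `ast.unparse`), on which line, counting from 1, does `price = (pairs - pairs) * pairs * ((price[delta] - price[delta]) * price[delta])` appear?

2

Transformed code:
price = (depth - depth) * depth * ((depth - depth) * depth)
price = (pairs - pairs) * pairs * ((price[delta] - price[delta]) * price[delta])
delta = (depth - depth) * depth
delta = 26 // delta
depth = price[depth]
pairs = delta[30]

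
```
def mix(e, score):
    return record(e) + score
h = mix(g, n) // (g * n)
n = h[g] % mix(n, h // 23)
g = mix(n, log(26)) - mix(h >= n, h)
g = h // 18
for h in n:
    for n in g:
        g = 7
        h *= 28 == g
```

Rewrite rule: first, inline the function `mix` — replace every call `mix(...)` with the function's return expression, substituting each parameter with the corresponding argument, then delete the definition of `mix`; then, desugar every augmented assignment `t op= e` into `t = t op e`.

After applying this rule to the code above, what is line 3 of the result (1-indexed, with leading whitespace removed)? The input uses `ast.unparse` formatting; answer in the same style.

g = record(n) + log(26) - (record(h >= n) + h)

Transformed code:
h = (record(g) + n) // (g * n)
n = h[g] % (record(n) + h // 23)
g = record(n) + log(26) - (record(h >= n) + h)
g = h // 18
for h in n:
    for n in g:
        g = 7
        h = h * (28 == g)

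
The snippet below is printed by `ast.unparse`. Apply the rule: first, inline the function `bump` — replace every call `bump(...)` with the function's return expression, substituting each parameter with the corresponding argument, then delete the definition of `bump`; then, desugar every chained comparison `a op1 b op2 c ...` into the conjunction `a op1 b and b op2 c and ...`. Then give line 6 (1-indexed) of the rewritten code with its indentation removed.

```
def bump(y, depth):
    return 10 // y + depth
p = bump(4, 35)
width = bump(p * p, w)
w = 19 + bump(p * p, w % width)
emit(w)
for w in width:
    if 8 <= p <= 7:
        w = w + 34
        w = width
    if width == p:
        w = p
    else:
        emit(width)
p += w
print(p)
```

if 8 <= p and p <= 7:

Transformed code:
p = 10 // 4 + 35
width = 10 // (p * p) + w
w = 19 + (10 // (p * p) + w % width)
emit(w)
for w in width:
    if 8 <= p and p <= 7:
        w = w + 34
        w = width
    if width == p:
        w = p
    else:
        emit(width)
p += w
print(p)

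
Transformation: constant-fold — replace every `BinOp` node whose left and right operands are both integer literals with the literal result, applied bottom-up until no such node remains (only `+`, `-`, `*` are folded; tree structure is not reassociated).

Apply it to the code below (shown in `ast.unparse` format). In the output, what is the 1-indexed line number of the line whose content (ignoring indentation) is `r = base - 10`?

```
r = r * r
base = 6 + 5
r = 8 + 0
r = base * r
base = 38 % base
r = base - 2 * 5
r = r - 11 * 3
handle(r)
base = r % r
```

Transformed code:
r = r * r
base = 11
r = 8
r = base * r
base = 38 % base
r = base - 10
r = r - 33
handle(r)
base = r % r

6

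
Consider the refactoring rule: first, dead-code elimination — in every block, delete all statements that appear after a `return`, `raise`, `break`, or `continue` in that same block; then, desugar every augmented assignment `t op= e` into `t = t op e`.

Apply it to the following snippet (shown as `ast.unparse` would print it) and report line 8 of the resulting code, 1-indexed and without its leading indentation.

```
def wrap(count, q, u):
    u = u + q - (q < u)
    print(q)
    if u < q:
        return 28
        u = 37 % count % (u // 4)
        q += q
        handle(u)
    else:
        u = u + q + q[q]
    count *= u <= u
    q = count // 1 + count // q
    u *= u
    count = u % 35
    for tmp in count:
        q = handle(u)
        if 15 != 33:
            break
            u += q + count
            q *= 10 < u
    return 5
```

count = count * (u <= u)

Transformed code:
def wrap(count, q, u):
    u = u + q - (q < u)
    print(q)
    if u < q:
        return 28
    else:
        u = u + q + q[q]
    count = count * (u <= u)
    q = count // 1 + count // q
    u = u * u
    count = u % 35
    for tmp in count:
        q = handle(u)
        if 15 != 33:
            break
    return 5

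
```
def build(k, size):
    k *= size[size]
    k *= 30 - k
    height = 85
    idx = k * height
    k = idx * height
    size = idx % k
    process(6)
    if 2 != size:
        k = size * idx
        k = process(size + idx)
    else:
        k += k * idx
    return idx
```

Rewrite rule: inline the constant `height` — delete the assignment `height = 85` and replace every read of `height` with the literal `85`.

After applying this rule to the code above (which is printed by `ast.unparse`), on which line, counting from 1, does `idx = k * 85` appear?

4

Transformed code:
def build(k, size):
    k *= size[size]
    k *= 30 - k
    idx = k * 85
    k = idx * 85
    size = idx % k
    process(6)
    if 2 != size:
        k = size * idx
        k = process(size + idx)
    else:
        k += k * idx
    return idx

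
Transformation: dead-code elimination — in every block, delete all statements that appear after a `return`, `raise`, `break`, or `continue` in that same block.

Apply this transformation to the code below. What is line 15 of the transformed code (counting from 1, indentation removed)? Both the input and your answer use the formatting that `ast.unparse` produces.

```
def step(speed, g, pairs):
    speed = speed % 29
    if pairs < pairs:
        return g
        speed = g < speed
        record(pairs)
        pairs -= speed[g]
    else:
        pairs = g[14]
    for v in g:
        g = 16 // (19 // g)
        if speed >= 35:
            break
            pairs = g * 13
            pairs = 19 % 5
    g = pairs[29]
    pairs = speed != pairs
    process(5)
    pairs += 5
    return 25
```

Transformed code:
def step(speed, g, pairs):
    speed = speed % 29
    if pairs < pairs:
        return g
    else:
        pairs = g[14]
    for v in g:
        g = 16 // (19 // g)
        if speed >= 35:
            break
    g = pairs[29]
    pairs = speed != pairs
    process(5)
    pairs += 5
    return 25

return 25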